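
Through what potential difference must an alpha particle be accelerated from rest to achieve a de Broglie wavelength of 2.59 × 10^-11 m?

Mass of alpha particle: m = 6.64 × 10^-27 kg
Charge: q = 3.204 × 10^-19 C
1.54 × 10^-1 V

From λ = h/√(2mqV), we solve for V:

λ² = h²/(2mqV)
V = h²/(2mqλ²)
V = (6.626 × 10^-34 J·s)² / (2 × 6.64 × 10^-27 kg × 3.204 × 10^-19 C × (2.59 × 10^-11 m)²)
V = 1.54 × 10^-1 V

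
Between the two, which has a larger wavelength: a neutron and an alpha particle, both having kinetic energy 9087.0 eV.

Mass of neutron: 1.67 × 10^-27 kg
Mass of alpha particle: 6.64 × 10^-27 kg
The neutron has the longer wavelength.

Using λ = h/√(2mKE):

For neutron: λ₁ = h/√(2m₁KE) = 3.00 × 10^-13 m
For alpha particle: λ₂ = h/√(2m₂KE) = 1.51 × 10^-13 m

Since λ ∝ 1/√m at constant kinetic energy, the lighter particle has the longer wavelength.

The neutron has the longer de Broglie wavelength.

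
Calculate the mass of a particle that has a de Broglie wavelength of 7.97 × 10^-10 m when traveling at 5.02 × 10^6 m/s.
1.66 × 10^-31 kg

From the de Broglie relation λ = h/(mv), we solve for m:

m = h/(λv)
m = (6.626 × 10^-34 J·s) / (7.97 × 10^-10 m × 5.02 × 10^6 m/s)
m = 1.66 × 10^-31 kg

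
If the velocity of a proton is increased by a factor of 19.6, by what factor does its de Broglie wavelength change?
The wavelength decreases by a factor of 19.6.

From λ = h/(mv), the wavelength is inversely proportional to velocity:

λ ∝ 1/v

If v → 19.6v, then λ → λ/19.6

When velocity is increased by a factor of 19.6, the wavelength decreases by a factor of 19.6.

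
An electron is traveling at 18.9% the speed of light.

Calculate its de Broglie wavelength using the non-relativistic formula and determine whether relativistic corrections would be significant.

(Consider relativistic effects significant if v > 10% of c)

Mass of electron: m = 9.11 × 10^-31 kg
Yes, relativistic corrections are needed.

Using the non-relativistic de Broglie formula λ = h/(mv):

v = 18.9% × c = 5.666 × 10^7 m/s

λ = h/(mv)
λ = (6.626 × 10^-34 J·s) / (9.11 × 10^-31 kg × 5.666 × 10^7 m/s)
λ = 1.28 × 10^-11 m

Since v = 18.9% of c > 10% of c, relativistic corrections ARE significant and the actual wavelength would differ from this non-relativistic estimate.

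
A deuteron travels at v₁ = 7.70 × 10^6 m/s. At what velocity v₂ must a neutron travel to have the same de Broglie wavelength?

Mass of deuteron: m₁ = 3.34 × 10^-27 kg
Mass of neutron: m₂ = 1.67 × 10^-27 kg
v₂ = 1.54 × 10^7 m/s

For equal de Broglie wavelengths: λ₁ = λ₂

h/(m₁v₁) = h/(m₂v₂)
m₁v₁ = m₂v₂
v₂ = v₁ · (m₁/m₂)

v₂ = 7.70 × 10^6 m/s × (3.34 × 10^-27 kg / 1.67 × 10^-27 kg)
v₂ = 1.54 × 10^7 m/s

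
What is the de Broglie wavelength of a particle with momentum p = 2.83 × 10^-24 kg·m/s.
2.34 × 10^-10 m

Using the de Broglie relation λ = h/p:

λ = h/p
λ = (6.626 × 10^-34 J·s) / (2.83 × 10^-24 kg·m/s)
λ = 2.34 × 10^-10 m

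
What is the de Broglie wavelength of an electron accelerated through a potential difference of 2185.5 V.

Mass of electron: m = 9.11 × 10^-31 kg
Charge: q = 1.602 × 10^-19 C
2.62 × 10^-11 m

When a particle is accelerated through voltage V, it gains kinetic energy KE = qV.

The de Broglie wavelength is then λ = h/√(2mqV):

λ = h/√(2mqV)
λ = (6.626 × 10^-34 J·s) / √(2 × 9.11 × 10^-31 kg × 1.602 × 10^-19 C × 2185.5 V)
λ = 2.62 × 10^-11 m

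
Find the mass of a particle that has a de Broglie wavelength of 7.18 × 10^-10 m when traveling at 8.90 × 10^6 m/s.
1.04 × 10^-31 kg

From the de Broglie relation λ = h/(mv), we solve for m:

m = h/(λv)
m = (6.626 × 10^-34 J·s) / (7.18 × 10^-10 m × 8.90 × 10^6 m/s)
m = 1.04 × 10^-31 kg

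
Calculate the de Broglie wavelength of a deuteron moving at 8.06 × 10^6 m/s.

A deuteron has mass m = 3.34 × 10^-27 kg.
2.46 × 10^-14 m

Using the de Broglie relation λ = h/(mv):

λ = h/(mv)
λ = (6.626 × 10^-34 J·s) / (3.34 × 10^-27 kg × 8.06 × 10^6 m/s)
λ = 2.46 × 10^-14 m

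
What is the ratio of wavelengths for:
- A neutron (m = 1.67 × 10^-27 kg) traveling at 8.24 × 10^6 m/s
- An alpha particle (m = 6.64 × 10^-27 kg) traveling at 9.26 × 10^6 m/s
λ₁/λ₂ = 4.47

Using λ = h/(mv):

λ₁ = h/(m₁v₁) = 4.82 × 10^-14 m
λ₂ = h/(m₂v₂) = 1.08 × 10^-14 m

Ratio λ₁/λ₂ = (m₂v₂)/(m₁v₁)
         = (6.64 × 10^-27 kg × 9.26 × 10^6 m/s) / (1.67 × 10^-27 kg × 8.24 × 10^6 m/s)
         = 4.47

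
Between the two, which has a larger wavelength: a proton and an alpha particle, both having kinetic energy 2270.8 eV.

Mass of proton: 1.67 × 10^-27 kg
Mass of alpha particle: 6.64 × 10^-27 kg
The proton has the longer wavelength.

Using λ = h/√(2mKE):

For proton: λ₁ = h/√(2m₁KE) = 6.01 × 10^-13 m
For alpha particle: λ₂ = h/√(2m₂KE) = 3.01 × 10^-13 m

Since λ ∝ 1/√m at constant kinetic energy, the lighter particle has the longer wavelength.

The proton has the longer de Broglie wavelength.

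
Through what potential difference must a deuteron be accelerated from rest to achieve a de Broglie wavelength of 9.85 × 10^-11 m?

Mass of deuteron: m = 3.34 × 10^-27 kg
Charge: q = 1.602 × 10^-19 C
4.23 × 10^-2 V

From λ = h/√(2mqV), we solve for V:

λ² = h²/(2mqV)
V = h²/(2mqλ²)
V = (6.626 × 10^-34 J·s)² / (2 × 3.34 × 10^-27 kg × 1.602 × 10^-19 C × (9.85 × 10^-11 m)²)
V = 4.23 × 10^-2 V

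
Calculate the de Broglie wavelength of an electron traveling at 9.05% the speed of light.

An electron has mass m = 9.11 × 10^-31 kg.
2.68 × 10^-11 m

Using the de Broglie relation λ = h/(mv):

v = 9.05% × c = 2.713 × 10^7 m/s

λ = h/(mv)
λ = (6.626 × 10^-34 J·s) / (9.11 × 10^-31 kg × 2.713 × 10^7 m/s)
λ = 2.68 × 10^-11 m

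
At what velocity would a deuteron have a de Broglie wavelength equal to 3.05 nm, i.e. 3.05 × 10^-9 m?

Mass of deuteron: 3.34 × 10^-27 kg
6.50 × 10^1 m/s

From λ = h/(mv), solve for v:

v = h/(mλ)
v = (6.626 × 10^-34 J·s) / (3.34 × 10^-27 kg × 3.05 × 10^-9 m)
v = 6.50 × 10^1 m/s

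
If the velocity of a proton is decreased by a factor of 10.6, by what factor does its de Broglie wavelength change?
The wavelength increases by a factor of 10.6.

From λ = h/(mv), the wavelength is inversely proportional to velocity:

λ ∝ 1/v

If v → v/10.6, then λ → 10.6λ

When velocity is decreased by a factor of 10.6, the wavelength increases by a factor of 10.6.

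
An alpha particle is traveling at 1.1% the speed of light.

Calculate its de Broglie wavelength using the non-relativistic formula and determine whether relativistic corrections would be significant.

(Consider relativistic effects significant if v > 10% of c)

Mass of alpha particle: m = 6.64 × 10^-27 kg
No, relativistic corrections are not needed.

Using the non-relativistic de Broglie formula λ = h/(mv):

v = 1.1% × c = 3.298 × 10^6 m/s

λ = h/(mv)
λ = (6.626 × 10^-34 J·s) / (6.64 × 10^-27 kg × 3.298 × 10^6 m/s)
λ = 3.03 × 10^-14 m

Since v = 1.1% of c < 10% of c, relativistic corrections are NOT significant and this non-relativistic result is a good approximation.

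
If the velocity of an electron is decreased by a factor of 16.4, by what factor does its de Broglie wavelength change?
The wavelength increases by a factor of 16.4.

From λ = h/(mv), the wavelength is inversely proportional to velocity:

λ ∝ 1/v

If v → v/16.4, then λ → 16.4λ

When velocity is decreased by a factor of 16.4, the wavelength increases by a factor of 16.4.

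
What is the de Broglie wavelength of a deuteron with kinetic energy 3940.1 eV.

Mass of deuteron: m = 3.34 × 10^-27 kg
3.23 × 10^-13 m

Using λ = h/√(2mKE):

First convert KE to Joules: KE = 3940.1 eV = 6.313 × 10^-16 J

λ = h/√(2mKE)
λ = (6.626 × 10^-34 J·s) / √(2 × 3.34 × 10^-27 kg × 6.313 × 10^-16 J)
λ = 3.23 × 10^-13 m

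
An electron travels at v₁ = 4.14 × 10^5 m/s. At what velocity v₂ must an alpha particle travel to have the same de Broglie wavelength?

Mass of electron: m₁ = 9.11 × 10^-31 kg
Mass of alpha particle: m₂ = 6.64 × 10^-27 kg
v₂ = 5.68 × 10^1 m/s

For equal de Broglie wavelengths: λ₁ = λ₂

h/(m₁v₁) = h/(m₂v₂)
m₁v₁ = m₂v₂
v₂ = v₁ · (m₁/m₂)

v₂ = 4.14 × 10^5 m/s × (9.11 × 10^-31 kg / 6.64 × 10^-27 kg)
v₂ = 5.68 × 10^1 m/s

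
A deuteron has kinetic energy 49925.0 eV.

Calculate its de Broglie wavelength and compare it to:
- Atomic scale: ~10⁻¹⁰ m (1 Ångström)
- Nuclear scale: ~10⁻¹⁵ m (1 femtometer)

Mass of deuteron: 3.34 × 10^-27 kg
λ = 9.06 × 10^-14 m, which is between nuclear and atomic scales.

Using λ = h/√(2mKE):

KE = 49925.0 eV = 7.999 × 10^-15 J

λ = h/√(2mKE)
λ = (6.626 × 10^-34 J·s) / √(2 × 3.34 × 10^-27 kg × 7.999 × 10^-15 J)
λ = 9.06 × 10^-14 m

Comparison:
- Atomic scale (10⁻¹⁰ m): λ is 0.00091× this size
- Nuclear scale (10⁻¹⁵ m): λ is 91× this size

The wavelength is between nuclear and atomic scales.

This wavelength is appropriate for probing atomic structure but too large for nuclear physics experiments.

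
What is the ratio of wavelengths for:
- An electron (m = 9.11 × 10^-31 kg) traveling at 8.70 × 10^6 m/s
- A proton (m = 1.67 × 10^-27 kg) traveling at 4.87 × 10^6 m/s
λ₁/λ₂ = 1.03 × 10^3

Using λ = h/(mv):

λ₁ = h/(m₁v₁) = 8.36 × 10^-11 m
λ₂ = h/(m₂v₂) = 8.15 × 10^-14 m

Ratio λ₁/λ₂ = (m₂v₂)/(m₁v₁)
         = (1.67 × 10^-27 kg × 4.87 × 10^6 m/s) / (9.11 × 10^-31 kg × 8.70 × 10^6 m/s)
         = 1.03 × 10^3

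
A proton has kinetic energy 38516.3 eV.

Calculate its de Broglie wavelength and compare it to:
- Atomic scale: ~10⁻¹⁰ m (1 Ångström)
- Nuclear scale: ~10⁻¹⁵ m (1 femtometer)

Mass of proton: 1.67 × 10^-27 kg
λ = 1.46 × 10^-13 m, which is between nuclear and atomic scales.

Using λ = h/√(2mKE):

KE = 38516.3 eV = 6.171 × 10^-15 J

λ = h/√(2mKE)
λ = (6.626 × 10^-34 J·s) / √(2 × 1.67 × 10^-27 kg × 6.171 × 10^-15 J)
λ = 1.46 × 10^-13 m

Comparison:
- Atomic scale (10⁻¹⁰ m): λ is 0.0015× this size
- Nuclear scale (10⁻¹⁵ m): λ is 1.5e+02× this size

The wavelength is between nuclear and atomic scales.

This wavelength is appropriate for probing atomic structure but too large for nuclear physics experiments.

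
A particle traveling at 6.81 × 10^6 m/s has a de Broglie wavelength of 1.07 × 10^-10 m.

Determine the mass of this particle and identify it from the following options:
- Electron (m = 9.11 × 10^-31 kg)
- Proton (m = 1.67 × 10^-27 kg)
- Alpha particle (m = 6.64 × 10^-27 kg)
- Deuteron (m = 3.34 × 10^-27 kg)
The particle is an electron.

From λ = h/(mv), solve for mass:

m = h/(λv)
m = (6.626 × 10^-34 J·s) / (1.07 × 10^-10 m × 6.81 × 10^6 m/s)
m = 9.09 × 10^-31 kg

Comparing with the listed masses, this is closest to an electron.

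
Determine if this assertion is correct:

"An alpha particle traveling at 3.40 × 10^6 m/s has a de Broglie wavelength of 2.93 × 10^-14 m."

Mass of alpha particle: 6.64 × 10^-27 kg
True

The claim is correct.

Using λ = h/(mv):
λ = (6.626 × 10^-34 J·s) / (6.64 × 10^-27 kg × 3.40 × 10^6 m/s)
λ = 2.93 × 10^-14 m

This matches the claimed value.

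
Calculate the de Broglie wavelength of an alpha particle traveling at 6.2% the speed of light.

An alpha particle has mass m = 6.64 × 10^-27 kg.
5.37 × 10^-15 m

Using the de Broglie relation λ = h/(mv):

v = 6.2% × c = 1.859 × 10^7 m/s

λ = h/(mv)
λ = (6.626 × 10^-34 J·s) / (6.64 × 10^-27 kg × 1.859 × 10^7 m/s)
λ = 5.37 × 10^-15 m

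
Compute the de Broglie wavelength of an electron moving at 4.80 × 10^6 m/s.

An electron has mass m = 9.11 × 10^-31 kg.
1.52 × 10^-10 m

Using the de Broglie relation λ = h/(mv):

λ = h/(mv)
λ = (6.626 × 10^-34 J·s) / (9.11 × 10^-31 kg × 4.80 × 10^6 m/s)
λ = 1.52 × 10^-10 m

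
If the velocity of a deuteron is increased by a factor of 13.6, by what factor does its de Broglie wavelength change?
The wavelength decreases by a factor of 13.6.

From λ = h/(mv), the wavelength is inversely proportional to velocity:

λ ∝ 1/v

If v → 13.6v, then λ → λ/13.6

When velocity is increased by a factor of 13.6, the wavelength decreases by a factor of 13.6.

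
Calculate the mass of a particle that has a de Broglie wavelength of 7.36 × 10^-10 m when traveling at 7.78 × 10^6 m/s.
1.16 × 10^-31 kg

From the de Broglie relation λ = h/(mv), we solve for m:

m = h/(λv)
m = (6.626 × 10^-34 J·s) / (7.36 × 10^-10 m × 7.78 × 10^6 m/s)
m = 1.16 × 10^-31 kg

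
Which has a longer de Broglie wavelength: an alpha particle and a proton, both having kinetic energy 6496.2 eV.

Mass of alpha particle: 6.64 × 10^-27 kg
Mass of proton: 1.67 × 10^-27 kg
The proton has the longer wavelength.

Using λ = h/√(2mKE):

For alpha particle: λ₁ = h/√(2m₁KE) = 1.78 × 10^-13 m
For proton: λ₂ = h/√(2m₂KE) = 3.55 × 10^-13 m

Since λ ∝ 1/√m at constant kinetic energy, the lighter particle has the longer wavelength.

The proton has the longer de Broglie wavelength.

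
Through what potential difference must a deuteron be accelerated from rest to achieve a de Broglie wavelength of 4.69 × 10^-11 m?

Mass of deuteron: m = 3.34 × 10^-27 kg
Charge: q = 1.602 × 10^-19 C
1.87 × 10^-1 V

From λ = h/√(2mqV), we solve for V:

λ² = h²/(2mqV)
V = h²/(2mqλ²)
V = (6.626 × 10^-34 J·s)² / (2 × 3.34 × 10^-27 kg × 1.602 × 10^-19 C × (4.69 × 10^-11 m)²)
V = 1.87 × 10^-1 V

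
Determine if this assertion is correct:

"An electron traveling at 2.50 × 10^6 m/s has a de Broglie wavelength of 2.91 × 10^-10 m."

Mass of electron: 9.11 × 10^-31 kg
True

The claim is correct.

Using λ = h/(mv):
λ = (6.626 × 10^-34 J·s) / (9.11 × 10^-31 kg × 2.50 × 10^6 m/s)
λ = 2.91 × 10^-10 m

This matches the claimed value.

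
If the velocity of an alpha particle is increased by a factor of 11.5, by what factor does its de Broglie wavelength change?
The wavelength decreases by a factor of 11.5.

From λ = h/(mv), the wavelength is inversely proportional to velocity:

λ ∝ 1/v

If v → 11.5v, then λ → λ/11.5

When velocity is increased by a factor of 11.5, the wavelength decreases by a factor of 11.5.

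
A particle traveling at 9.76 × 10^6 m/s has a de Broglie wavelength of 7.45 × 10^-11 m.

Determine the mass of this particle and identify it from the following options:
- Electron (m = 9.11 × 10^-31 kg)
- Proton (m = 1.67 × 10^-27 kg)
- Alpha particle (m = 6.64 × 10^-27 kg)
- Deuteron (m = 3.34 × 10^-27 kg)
The particle is an electron.

From λ = h/(mv), solve for mass:

m = h/(λv)
m = (6.626 × 10^-34 J·s) / (7.45 × 10^-11 m × 9.76 × 10^6 m/s)
m = 9.11 × 10^-31 kg

Comparing with the listed masses, this is closest to an electron.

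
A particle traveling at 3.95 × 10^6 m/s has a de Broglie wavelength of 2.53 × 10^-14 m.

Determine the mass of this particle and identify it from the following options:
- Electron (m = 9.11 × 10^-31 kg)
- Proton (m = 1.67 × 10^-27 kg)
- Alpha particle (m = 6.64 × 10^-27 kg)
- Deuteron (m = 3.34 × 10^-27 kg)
The particle is an alpha particle.

From λ = h/(mv), solve for mass:

m = h/(λv)
m = (6.626 × 10^-34 J·s) / (2.53 × 10^-14 m × 3.95 × 10^6 m/s)
m = 6.63 × 10^-27 kg

Comparing with the listed masses, this is closest to an alpha particle.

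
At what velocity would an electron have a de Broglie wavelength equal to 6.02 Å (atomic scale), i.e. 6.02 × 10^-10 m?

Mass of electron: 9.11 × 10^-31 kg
1.21 × 10^6 m/s

From λ = h/(mv), solve for v:

v = h/(mλ)
v = (6.626 × 10^-34 J·s) / (9.11 × 10^-31 kg × 6.02 × 10^-10 m)
v = 1.21 × 10^6 m/s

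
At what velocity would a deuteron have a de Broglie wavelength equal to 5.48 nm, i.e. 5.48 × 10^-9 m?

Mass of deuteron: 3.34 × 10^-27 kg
3.62 × 10^1 m/s

From λ = h/(mv), solve for v:

v = h/(mλ)
v = (6.626 × 10^-34 J·s) / (3.34 × 10^-27 kg × 5.48 × 10^-9 m)
v = 3.62 × 10^1 m/s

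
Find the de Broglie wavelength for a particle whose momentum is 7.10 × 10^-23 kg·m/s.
9.33 × 10^-12 m

Using the de Broglie relation λ = h/p:

λ = h/p
λ = (6.626 × 10^-34 J·s) / (7.10 × 10^-23 kg·m/s)
λ = 9.33 × 10^-12 m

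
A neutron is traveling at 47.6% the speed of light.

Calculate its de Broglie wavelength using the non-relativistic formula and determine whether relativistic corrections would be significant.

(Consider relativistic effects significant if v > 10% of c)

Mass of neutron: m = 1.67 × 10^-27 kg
Yes, relativistic corrections are needed.

Using the non-relativistic de Broglie formula λ = h/(mv):

v = 47.6% × c = 1.427 × 10^8 m/s

λ = h/(mv)
λ = (6.626 × 10^-34 J·s) / (1.67 × 10^-27 kg × 1.427 × 10^8 m/s)
λ = 2.78 × 10^-15 m

Since v = 47.6% of c > 10% of c, relativistic corrections ARE significant and the actual wavelength would differ from this non-relativistic estimate.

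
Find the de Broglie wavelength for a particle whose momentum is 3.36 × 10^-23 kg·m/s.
1.97 × 10^-11 m

Using the de Broglie relation λ = h/p:

λ = h/p
λ = (6.626 × 10^-34 J·s) / (3.36 × 10^-23 kg·m/s)
λ = 1.97 × 10^-11 m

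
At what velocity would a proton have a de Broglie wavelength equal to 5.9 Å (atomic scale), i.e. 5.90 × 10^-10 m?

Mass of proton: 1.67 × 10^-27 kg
6.72 × 10^2 m/s

From λ = h/(mv), solve for v:

v = h/(mλ)
v = (6.626 × 10^-34 J·s) / (1.67 × 10^-27 kg × 5.90 × 10^-10 m)
v = 6.72 × 10^2 m/s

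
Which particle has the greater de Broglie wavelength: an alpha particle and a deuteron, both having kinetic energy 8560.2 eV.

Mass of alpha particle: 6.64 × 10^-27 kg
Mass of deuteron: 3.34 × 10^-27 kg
The deuteron has the longer wavelength.

Using λ = h/√(2mKE):

For alpha particle: λ₁ = h/√(2m₁KE) = 1.55 × 10^-13 m
For deuteron: λ₂ = h/√(2m₂KE) = 2.19 × 10^-13 m

Since λ ∝ 1/√m at constant kinetic energy, the lighter particle has the longer wavelength.

The deuteron has the longer de Broglie wavelength.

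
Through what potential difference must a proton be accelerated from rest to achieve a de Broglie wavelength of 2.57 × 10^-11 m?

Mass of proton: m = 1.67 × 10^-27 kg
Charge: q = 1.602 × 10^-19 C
1.24 V

From λ = h/√(2mqV), we solve for V:

λ² = h²/(2mqV)
V = h²/(2mqλ²)
V = (6.626 × 10^-34 J·s)² / (2 × 1.67 × 10^-27 kg × 1.602 × 10^-19 C × (2.57 × 10^-11 m)²)
V = 1.24 V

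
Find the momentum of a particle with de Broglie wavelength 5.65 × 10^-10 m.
1.17 × 10^-24 kg·m/s

From the de Broglie relation λ = h/p, we solve for p:

p = h/λ
p = (6.626 × 10^-34 J·s) / (5.65 × 10^-10 m)
p = 1.17 × 10^-24 kg·m/s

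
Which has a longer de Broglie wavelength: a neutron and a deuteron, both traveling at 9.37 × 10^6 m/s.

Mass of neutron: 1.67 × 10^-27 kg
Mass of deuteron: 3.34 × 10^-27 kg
The neutron has the longer wavelength.

Using λ = h/(mv), since both particles have the same velocity, the wavelength depends only on mass.

For neutron: λ₁ = h/(m₁v) = 4.23 × 10^-14 m
For deuteron: λ₂ = h/(m₂v) = 2.12 × 10^-14 m

Since λ ∝ 1/m at constant velocity, the lighter particle has the longer wavelength.

The neutron has the longer de Broglie wavelength.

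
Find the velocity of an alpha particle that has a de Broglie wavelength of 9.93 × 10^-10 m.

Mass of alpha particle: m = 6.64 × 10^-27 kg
1.00 × 10^2 m/s

From the de Broglie relation λ = h/(mv), we solve for v:

v = h/(mλ)
v = (6.626 × 10^-34 J·s) / (6.64 × 10^-27 kg × 9.93 × 10^-10 m)
v = 1.00 × 10^2 m/s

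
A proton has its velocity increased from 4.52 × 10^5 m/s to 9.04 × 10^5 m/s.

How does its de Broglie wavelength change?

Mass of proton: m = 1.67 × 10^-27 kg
The wavelength decreases by a factor of 2.

Using λ = h/(mv):

Initial wavelength: λ₁ = h/(mv₁) = 8.78 × 10^-13 m
Final wavelength: λ₂ = h/(mv₂) = 4.39 × 10^-13 m

Since λ ∝ 1/v, when velocity increases by a factor of 2, the wavelength decreases by a factor of 2.

λ₂/λ₁ = v₁/v₂ = 1/2

The wavelength decreases by a factor of 2.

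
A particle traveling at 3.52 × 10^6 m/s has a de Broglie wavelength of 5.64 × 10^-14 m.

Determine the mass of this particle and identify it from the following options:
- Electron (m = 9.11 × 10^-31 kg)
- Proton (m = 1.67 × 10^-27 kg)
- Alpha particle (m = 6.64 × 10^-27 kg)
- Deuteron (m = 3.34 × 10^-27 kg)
The particle is a deuteron.

From λ = h/(mv), solve for mass:

m = h/(λv)
m = (6.626 × 10^-34 J·s) / (5.64 × 10^-14 m × 3.52 × 10^6 m/s)
m = 3.34 × 10^-27 kg

Comparing with the listed masses, this is closest to a deuteron.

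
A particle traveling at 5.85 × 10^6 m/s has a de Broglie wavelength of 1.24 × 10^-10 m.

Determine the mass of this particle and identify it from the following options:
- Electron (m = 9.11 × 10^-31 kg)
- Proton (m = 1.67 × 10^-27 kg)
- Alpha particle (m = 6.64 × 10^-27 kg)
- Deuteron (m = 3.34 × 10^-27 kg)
The particle is an electron.

From λ = h/(mv), solve for mass:

m = h/(λv)
m = (6.626 × 10^-34 J·s) / (1.24 × 10^-10 m × 5.85 × 10^6 m/s)
m = 9.13 × 10^-31 kg

Comparing with the listed masses, this is closest to an electron.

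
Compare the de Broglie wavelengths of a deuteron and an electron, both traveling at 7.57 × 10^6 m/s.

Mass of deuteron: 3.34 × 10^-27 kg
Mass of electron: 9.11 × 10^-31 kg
The electron has the longer wavelength.

Using λ = h/(mv), since both particles have the same velocity, the wavelength depends only on mass.

For deuteron: λ₁ = h/(m₁v) = 2.62 × 10^-14 m
For electron: λ₂ = h/(m₂v) = 9.61 × 10^-11 m

Since λ ∝ 1/m at constant velocity, the lighter particle has the longer wavelength.

The electron has the longer de Broglie wavelength.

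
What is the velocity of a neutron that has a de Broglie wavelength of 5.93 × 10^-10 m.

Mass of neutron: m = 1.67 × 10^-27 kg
6.69 × 10^2 m/s

From the de Broglie relation λ = h/(mv), we solve for v:

v = h/(mλ)
v = (6.626 × 10^-34 J·s) / (1.67 × 10^-27 kg × 5.93 × 10^-10 m)
v = 6.69 × 10^2 m/s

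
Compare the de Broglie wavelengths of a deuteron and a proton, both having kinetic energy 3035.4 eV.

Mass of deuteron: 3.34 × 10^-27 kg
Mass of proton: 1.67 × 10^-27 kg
The proton has the longer wavelength.

Using λ = h/√(2mKE):

For deuteron: λ₁ = h/√(2m₁KE) = 3.68 × 10^-13 m
For proton: λ₂ = h/√(2m₂KE) = 5.20 × 10^-13 m

Since λ ∝ 1/√m at constant kinetic energy, the lighter particle has the longer wavelength.

The proton has the longer de Broglie wavelength.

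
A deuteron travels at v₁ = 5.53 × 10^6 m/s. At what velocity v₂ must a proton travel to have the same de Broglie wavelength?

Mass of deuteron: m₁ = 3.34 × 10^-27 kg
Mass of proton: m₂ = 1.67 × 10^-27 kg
v₂ = 1.11 × 10^7 m/s

For equal de Broglie wavelengths: λ₁ = λ₂

h/(m₁v₁) = h/(m₂v₂)
m₁v₁ = m₂v₂
v₂ = v₁ · (m₁/m₂)

v₂ = 5.53 × 10^6 m/s × (3.34 × 10^-27 kg / 1.67 × 10^-27 kg)
v₂ = 1.11 × 10^7 m/s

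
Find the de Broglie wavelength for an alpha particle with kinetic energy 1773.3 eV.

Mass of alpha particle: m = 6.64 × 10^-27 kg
3.41 × 10^-13 m

Using λ = h/√(2mKE):

First convert KE to Joules: KE = 1773.3 eV = 2.841 × 10^-16 J

λ = h/√(2mKE)
λ = (6.626 × 10^-34 J·s) / √(2 × 6.64 × 10^-27 kg × 2.841 × 10^-16 J)
λ = 3.41 × 10^-13 m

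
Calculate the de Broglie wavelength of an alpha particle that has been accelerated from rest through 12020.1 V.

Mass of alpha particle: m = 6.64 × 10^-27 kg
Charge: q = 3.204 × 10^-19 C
9.27 × 10^-14 m

When a particle is accelerated through voltage V, it gains kinetic energy KE = qV.

The de Broglie wavelength is then λ = h/√(2mqV):

λ = h/√(2mqV)
λ = (6.626 × 10^-34 J·s) / √(2 × 6.64 × 10^-27 kg × 3.204 × 10^-19 C × 12020.1 V)
λ = 9.27 × 10^-14 m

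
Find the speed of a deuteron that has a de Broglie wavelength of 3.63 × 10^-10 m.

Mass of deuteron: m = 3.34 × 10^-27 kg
5.47 × 10^2 m/s

From the de Broglie relation λ = h/(mv), we solve for v:

v = h/(mλ)
v = (6.626 × 10^-34 J·s) / (3.34 × 10^-27 kg × 3.63 × 10^-10 m)
v = 5.47 × 10^2 m/s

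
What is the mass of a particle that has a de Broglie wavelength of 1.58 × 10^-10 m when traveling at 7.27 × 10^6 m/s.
5.77 × 10^-31 kg

From the de Broglie relation λ = h/(mv), we solve for m:

m = h/(λv)
m = (6.626 × 10^-34 J·s) / (1.58 × 10^-10 m × 7.27 × 10^6 m/s)
m = 5.77 × 10^-31 kg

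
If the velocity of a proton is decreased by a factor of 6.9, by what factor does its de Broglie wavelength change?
The wavelength increases by a factor of 6.9.

From λ = h/(mv), the wavelength is inversely proportional to velocity:

λ ∝ 1/v

If v → v/6.9, then λ → 6.9λ

When velocity is decreased by a factor of 6.9, the wavelength increases by a factor of 6.9.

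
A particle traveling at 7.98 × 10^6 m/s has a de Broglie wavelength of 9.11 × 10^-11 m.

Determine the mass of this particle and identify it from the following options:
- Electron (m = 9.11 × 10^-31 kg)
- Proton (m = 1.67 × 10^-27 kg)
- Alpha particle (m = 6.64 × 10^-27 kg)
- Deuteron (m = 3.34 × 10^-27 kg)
The particle is an electron.

From λ = h/(mv), solve for mass:

m = h/(λv)
m = (6.626 × 10^-34 J·s) / (9.11 × 10^-11 m × 7.98 × 10^6 m/s)
m = 9.11 × 10^-31 kg

Comparing with the listed masses, this is closest to an electron.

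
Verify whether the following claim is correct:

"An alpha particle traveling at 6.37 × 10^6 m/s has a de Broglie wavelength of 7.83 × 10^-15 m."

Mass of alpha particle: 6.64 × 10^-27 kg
False

The claim is incorrect.

Using λ = h/(mv):
λ = (6.626 × 10^-34 J·s) / (6.64 × 10^-27 kg × 6.37 × 10^6 m/s)
λ = 1.57 × 10^-14 m

The actual wavelength differs from the claimed 7.83 × 10^-15 m.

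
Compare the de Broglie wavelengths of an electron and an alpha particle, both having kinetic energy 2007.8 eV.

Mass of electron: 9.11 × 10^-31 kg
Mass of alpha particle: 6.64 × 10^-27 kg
The electron has the longer wavelength.

Using λ = h/√(2mKE):

For electron: λ₁ = h/√(2m₁KE) = 2.74 × 10^-11 m
For alpha particle: λ₂ = h/√(2m₂KE) = 3.21 × 10^-13 m

Since λ ∝ 1/√m at constant kinetic energy, the lighter particle has the longer wavelength.

The electron has the longer de Broglie wavelength.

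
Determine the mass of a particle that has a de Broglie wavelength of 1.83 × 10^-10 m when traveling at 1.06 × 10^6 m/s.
3.42 × 10^-30 kg

From the de Broglie relation λ = h/(mv), we solve for m:

m = h/(λv)
m = (6.626 × 10^-34 J·s) / (1.83 × 10^-10 m × 1.06 × 10^6 m/s)
m = 3.42 × 10^-30 kg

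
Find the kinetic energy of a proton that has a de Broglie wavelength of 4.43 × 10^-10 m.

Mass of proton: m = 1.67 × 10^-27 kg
6.70 × 10^-22 J (or 4.18 × 10^-3 eV)

From λ = h/√(2mKE), we solve for KE:

λ² = h²/(2mKE)
KE = h²/(2mλ²)
KE = (6.626 × 10^-34 J·s)² / (2 × 1.67 × 10^-27 kg × (4.43 × 10^-10 m)²)
KE = 6.70 × 10^-22 J
KE = 4.18 × 10^-3 eV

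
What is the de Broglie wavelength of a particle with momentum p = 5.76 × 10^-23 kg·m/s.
1.15 × 10^-11 m

Using the de Broglie relation λ = h/p:

λ = h/p
λ = (6.626 × 10^-34 J·s) / (5.76 × 10^-23 kg·m/s)
λ = 1.15 × 10^-11 m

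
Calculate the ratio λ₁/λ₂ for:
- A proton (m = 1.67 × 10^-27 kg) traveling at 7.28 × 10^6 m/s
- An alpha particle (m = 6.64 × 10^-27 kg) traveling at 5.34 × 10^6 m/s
λ₁/λ₂ = 2.92

Using λ = h/(mv):

λ₁ = h/(m₁v₁) = 5.45 × 10^-14 m
λ₂ = h/(m₂v₂) = 1.87 × 10^-14 m

Ratio λ₁/λ₂ = (m₂v₂)/(m₁v₁)
         = (6.64 × 10^-27 kg × 5.34 × 10^6 m/s) / (1.67 × 10^-27 kg × 7.28 × 10^6 m/s)
         = 2.92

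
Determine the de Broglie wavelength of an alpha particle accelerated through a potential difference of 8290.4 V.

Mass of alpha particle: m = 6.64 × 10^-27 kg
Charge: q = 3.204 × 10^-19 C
1.12 × 10^-13 m

When a particle is accelerated through voltage V, it gains kinetic energy KE = qV.

The de Broglie wavelength is then λ = h/√(2mqV):

λ = h/√(2mqV)
λ = (6.626 × 10^-34 J·s) / √(2 × 6.64 × 10^-27 kg × 3.204 × 10^-19 C × 8290.4 V)
λ = 1.12 × 10^-13 m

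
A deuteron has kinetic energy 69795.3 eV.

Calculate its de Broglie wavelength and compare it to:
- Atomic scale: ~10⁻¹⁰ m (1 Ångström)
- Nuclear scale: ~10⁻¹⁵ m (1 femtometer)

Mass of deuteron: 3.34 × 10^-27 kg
λ = 7.67 × 10^-14 m, which is between nuclear and atomic scales.

Using λ = h/√(2mKE):

KE = 69795.3 eV = 1.118 × 10^-14 J

λ = h/√(2mKE)
λ = (6.626 × 10^-34 J·s) / √(2 × 3.34 × 10^-27 kg × 1.118 × 10^-14 J)
λ = 7.67 × 10^-14 m

Comparison:
- Atomic scale (10⁻¹⁰ m): λ is 0.00077× this size
- Nuclear scale (10⁻¹⁵ m): λ is 77× this size

The wavelength is between nuclear and atomic scales.

This wavelength is appropriate for probing atomic structure but too large for nuclear physics experiments.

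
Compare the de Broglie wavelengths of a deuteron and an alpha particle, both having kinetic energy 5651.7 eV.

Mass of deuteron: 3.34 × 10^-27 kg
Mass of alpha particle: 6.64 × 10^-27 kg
The deuteron has the longer wavelength.

Using λ = h/√(2mKE):

For deuteron: λ₁ = h/√(2m₁KE) = 2.69 × 10^-13 m
For alpha particle: λ₂ = h/√(2m₂KE) = 1.91 × 10^-13 m

Since λ ∝ 1/√m at constant kinetic energy, the lighter particle has the longer wavelength.

The deuteron has the longer de Broglie wavelength.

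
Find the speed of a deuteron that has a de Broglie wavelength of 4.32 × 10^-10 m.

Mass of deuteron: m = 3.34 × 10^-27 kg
4.59 × 10^2 m/s

From the de Broglie relation λ = h/(mv), we solve for v:

v = h/(mλ)
v = (6.626 × 10^-34 J·s) / (3.34 × 10^-27 kg × 4.32 × 10^-10 m)
v = 4.59 × 10^2 m/s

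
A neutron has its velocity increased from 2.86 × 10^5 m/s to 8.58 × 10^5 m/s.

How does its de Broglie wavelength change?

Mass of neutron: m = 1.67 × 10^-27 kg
The wavelength decreases by a factor of 3.

Using λ = h/(mv):

Initial wavelength: λ₁ = h/(mv₁) = 1.39 × 10^-12 m
Final wavelength: λ₂ = h/(mv₂) = 4.62 × 10^-13 m

Since λ ∝ 1/v, when velocity increases by a factor of 3, the wavelength decreases by a factor of 3.

λ₂/λ₁ = v₁/v₂ = 1/3

The wavelength decreases by a factor of 3.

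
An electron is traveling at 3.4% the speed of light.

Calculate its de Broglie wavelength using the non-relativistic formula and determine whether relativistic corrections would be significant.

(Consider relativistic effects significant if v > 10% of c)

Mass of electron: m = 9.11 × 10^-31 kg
No, relativistic corrections are not needed.

Using the non-relativistic de Broglie formula λ = h/(mv):

v = 3.4% × c = 1.019 × 10^7 m/s

λ = h/(mv)
λ = (6.626 × 10^-34 J·s) / (9.11 × 10^-31 kg × 1.019 × 10^7 m/s)
λ = 7.14 × 10^-11 m

Since v = 3.4% of c < 10% of c, relativistic corrections are NOT significant and this non-relativistic result is a good approximation.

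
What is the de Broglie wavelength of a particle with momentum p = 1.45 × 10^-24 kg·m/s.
4.57 × 10^-10 m

Using the de Broglie relation λ = h/p:

λ = h/p
λ = (6.626 × 10^-34 J·s) / (1.45 × 10^-24 kg·m/s)
λ = 4.57 × 10^-10 m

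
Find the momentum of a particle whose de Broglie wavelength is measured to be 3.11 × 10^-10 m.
2.13 × 10^-24 kg·m/s

From the de Broglie relation λ = h/p, we solve for p:

p = h/λ
p = (6.626 × 10^-34 J·s) / (3.11 × 10^-10 m)
p = 2.13 × 10^-24 kg·m/s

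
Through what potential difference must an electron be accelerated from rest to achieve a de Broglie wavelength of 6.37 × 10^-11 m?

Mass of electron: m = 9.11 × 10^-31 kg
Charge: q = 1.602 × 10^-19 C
371 V

From λ = h/√(2mqV), we solve for V:

λ² = h²/(2mqV)
V = h²/(2mqλ²)
V = (6.626 × 10^-34 J·s)² / (2 × 9.11 × 10^-31 kg × 1.602 × 10^-19 C × (6.37 × 10^-11 m)²)
V = 371 V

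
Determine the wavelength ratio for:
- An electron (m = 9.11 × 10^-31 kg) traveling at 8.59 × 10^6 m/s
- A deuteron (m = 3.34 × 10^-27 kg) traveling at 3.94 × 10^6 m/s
λ₁/λ₂ = 1.68 × 10^3

Using λ = h/(mv):

λ₁ = h/(m₁v₁) = 8.47 × 10^-11 m
λ₂ = h/(m₂v₂) = 5.04 × 10^-14 m

Ratio λ₁/λ₂ = (m₂v₂)/(m₁v₁)
         = (3.34 × 10^-27 kg × 3.94 × 10^6 m/s) / (9.11 × 10^-31 kg × 8.59 × 10^6 m/s)
         = 1.68 × 10^3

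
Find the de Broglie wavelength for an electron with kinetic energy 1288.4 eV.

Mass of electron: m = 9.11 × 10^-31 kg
3.42 × 10^-11 m

Using λ = h/√(2mKE):

First convert KE to Joules: KE = 1288.4 eV = 2.064 × 10^-16 J

λ = h/√(2mKE)
λ = (6.626 × 10^-34 J·s) / √(2 × 9.11 × 10^-31 kg × 2.064 × 10^-16 J)
λ = 3.42 × 10^-11 m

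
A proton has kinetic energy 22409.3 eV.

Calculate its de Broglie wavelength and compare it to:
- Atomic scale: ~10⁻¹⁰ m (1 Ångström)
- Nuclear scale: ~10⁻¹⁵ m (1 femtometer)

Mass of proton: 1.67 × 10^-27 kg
λ = 1.91 × 10^-13 m, which is between nuclear and atomic scales.

Using λ = h/√(2mKE):

KE = 22409.3 eV = 3.590 × 10^-15 J

λ = h/√(2mKE)
λ = (6.626 × 10^-34 J·s) / √(2 × 1.67 × 10^-27 kg × 3.590 × 10^-15 J)
λ = 1.91 × 10^-13 m

Comparison:
- Atomic scale (10⁻¹⁰ m): λ is 0.0019× this size
- Nuclear scale (10⁻¹⁵ m): λ is 1.9e+02× this size

The wavelength is between nuclear and atomic scales.

This wavelength is appropriate for probing atomic structure but too large for nuclear physics experiments.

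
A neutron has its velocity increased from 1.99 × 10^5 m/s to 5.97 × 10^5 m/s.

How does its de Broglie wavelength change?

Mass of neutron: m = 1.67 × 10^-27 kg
The wavelength decreases by a factor of 3.

Using λ = h/(mv):

Initial wavelength: λ₁ = h/(mv₁) = 1.99 × 10^-12 m
Final wavelength: λ₂ = h/(mv₂) = 6.65 × 10^-13 m

Since λ ∝ 1/v, when velocity increases by a factor of 3, the wavelength decreases by a factor of 3.

λ₂/λ₁ = v₁/v₂ = 1/3

The wavelength decreases by a factor of 3.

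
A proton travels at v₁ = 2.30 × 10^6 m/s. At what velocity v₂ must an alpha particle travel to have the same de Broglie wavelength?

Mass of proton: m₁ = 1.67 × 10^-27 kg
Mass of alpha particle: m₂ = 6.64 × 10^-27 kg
v₂ = 5.78 × 10^5 m/s

For equal de Broglie wavelengths: λ₁ = λ₂

h/(m₁v₁) = h/(m₂v₂)
m₁v₁ = m₂v₂
v₂ = v₁ · (m₁/m₂)

v₂ = 2.30 × 10^6 m/s × (1.67 × 10^-27 kg / 6.64 × 10^-27 kg)
v₂ = 5.78 × 10^5 m/s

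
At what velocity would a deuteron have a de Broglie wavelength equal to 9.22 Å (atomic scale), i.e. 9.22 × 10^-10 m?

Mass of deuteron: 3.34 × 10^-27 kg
2.15 × 10^2 m/s

From λ = h/(mv), solve for v:

v = h/(mλ)
v = (6.626 × 10^-34 J·s) / (3.34 × 10^-27 kg × 9.22 × 10^-10 m)
v = 2.15 × 10^2 m/s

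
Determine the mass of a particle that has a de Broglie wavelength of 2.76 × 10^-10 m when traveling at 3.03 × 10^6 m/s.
7.92 × 10^-31 kg

From the de Broglie relation λ = h/(mv), we solve for m:

m = h/(λv)
m = (6.626 × 10^-34 J·s) / (2.76 × 10^-10 m × 3.03 × 10^6 m/s)
m = 7.92 × 10^-31 kg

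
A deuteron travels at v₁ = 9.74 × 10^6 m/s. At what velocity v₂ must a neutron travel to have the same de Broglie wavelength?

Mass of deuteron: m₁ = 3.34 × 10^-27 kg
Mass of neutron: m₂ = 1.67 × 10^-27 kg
v₂ = 1.95 × 10^7 m/s

For equal de Broglie wavelengths: λ₁ = λ₂

h/(m₁v₁) = h/(m₂v₂)
m₁v₁ = m₂v₂
v₂ = v₁ · (m₁/m₂)

v₂ = 9.74 × 10^6 m/s × (3.34 × 10^-27 kg / 1.67 × 10^-27 kg)
v₂ = 1.95 × 10^7 m/s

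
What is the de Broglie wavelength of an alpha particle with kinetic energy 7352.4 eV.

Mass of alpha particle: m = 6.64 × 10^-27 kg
1.68 × 10^-13 m

Using λ = h/√(2mKE):

First convert KE to Joules: KE = 7352.4 eV = 1.178 × 10^-15 J

λ = h/√(2mKE)
λ = (6.626 × 10^-34 J·s) / √(2 × 6.64 × 10^-27 kg × 1.178 × 10^-15 J)
λ = 1.68 × 10^-13 m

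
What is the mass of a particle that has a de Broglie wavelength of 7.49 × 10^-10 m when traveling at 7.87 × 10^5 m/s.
1.12 × 10^-30 kg

From the de Broglie relation λ = h/(mv), we solve for m:

m = h/(λv)
m = (6.626 × 10^-34 J·s) / (7.49 × 10^-10 m × 7.87 × 10^5 m/s)
m = 1.12 × 10^-30 kg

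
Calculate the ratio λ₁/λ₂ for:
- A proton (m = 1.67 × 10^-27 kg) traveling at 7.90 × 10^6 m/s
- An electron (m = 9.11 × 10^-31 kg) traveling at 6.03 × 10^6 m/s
λ₁/λ₂ = 4.16 × 10^-4

Using λ = h/(mv):

λ₁ = h/(m₁v₁) = 5.02 × 10^-14 m
λ₂ = h/(m₂v₂) = 1.21 × 10^-10 m

Ratio λ₁/λ₂ = (m₂v₂)/(m₁v₁)
         = (9.11 × 10^-31 kg × 6.03 × 10^6 m/s) / (1.67 × 10^-27 kg × 7.90 × 10^6 m/s)
         = 4.16 × 10^-4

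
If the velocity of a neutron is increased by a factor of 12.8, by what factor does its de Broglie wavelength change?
The wavelength decreases by a factor of 12.8.

From λ = h/(mv), the wavelength is inversely proportional to velocity:

λ ∝ 1/v

If v → 12.8v, then λ → λ/12.8

When velocity is increased by a factor of 12.8, the wavelength decreases by a factor of 12.8.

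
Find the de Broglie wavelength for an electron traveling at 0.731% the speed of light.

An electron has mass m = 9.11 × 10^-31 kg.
3.32 × 10^-10 m

Using the de Broglie relation λ = h/(mv):

v = 0.731% × c = 2.191 × 10^6 m/s

λ = h/(mv)
λ = (6.626 × 10^-34 J·s) / (9.11 × 10^-31 kg × 2.191 × 10^6 m/s)
λ = 3.32 × 10^-10 m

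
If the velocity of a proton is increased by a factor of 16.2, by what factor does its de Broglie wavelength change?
The wavelength decreases by a factor of 16.2.

From λ = h/(mv), the wavelength is inversely proportional to velocity:

λ ∝ 1/v

If v → 16.2v, then λ → λ/16.2

When velocity is increased by a factor of 16.2, the wavelength decreases by a factor of 16.2.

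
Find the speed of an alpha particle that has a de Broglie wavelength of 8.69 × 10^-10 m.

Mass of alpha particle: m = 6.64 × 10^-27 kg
1.15 × 10^2 m/s

From the de Broglie relation λ = h/(mv), we solve for v:

v = h/(mλ)
v = (6.626 × 10^-34 J·s) / (6.64 × 10^-27 kg × 8.69 × 10^-10 m)
v = 1.15 × 10^2 m/s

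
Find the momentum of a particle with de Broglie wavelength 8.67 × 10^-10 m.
7.64 × 10^-25 kg·m/s

From the de Broglie relation λ = h/p, we solve for p:

p = h/λ
p = (6.626 × 10^-34 J·s) / (8.67 × 10^-10 m)
p = 7.64 × 10^-25 kg·m/s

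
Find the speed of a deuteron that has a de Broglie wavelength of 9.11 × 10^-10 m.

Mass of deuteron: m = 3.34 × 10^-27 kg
2.18 × 10^2 m/s

From the de Broglie relation λ = h/(mv), we solve for v:

v = h/(mλ)
v = (6.626 × 10^-34 J·s) / (3.34 × 10^-27 kg × 9.11 × 10^-10 m)
v = 2.18 × 10^2 m/s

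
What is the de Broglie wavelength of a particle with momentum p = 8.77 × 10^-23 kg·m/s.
7.56 × 10^-12 m

Using the de Broglie relation λ = h/p:

λ = h/p
λ = (6.626 × 10^-34 J·s) / (8.77 × 10^-23 kg·m/s)
λ = 7.56 × 10^-12 m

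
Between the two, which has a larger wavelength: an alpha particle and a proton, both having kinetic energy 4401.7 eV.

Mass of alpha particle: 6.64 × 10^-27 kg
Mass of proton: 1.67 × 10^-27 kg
The proton has the longer wavelength.

Using λ = h/√(2mKE):

For alpha particle: λ₁ = h/√(2m₁KE) = 2.17 × 10^-13 m
For proton: λ₂ = h/√(2m₂KE) = 4.32 × 10^-13 m

Since λ ∝ 1/√m at constant kinetic energy, the lighter particle has the longer wavelength.

The proton has the longer de Broglie wavelength.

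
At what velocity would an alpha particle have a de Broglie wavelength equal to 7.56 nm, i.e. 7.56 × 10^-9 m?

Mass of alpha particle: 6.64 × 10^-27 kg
1.32 × 10^1 m/s

From λ = h/(mv), solve for v:

v = h/(mλ)
v = (6.626 × 10^-34 J·s) / (6.64 × 10^-27 kg × 7.56 × 10^-9 m)
v = 1.32 × 10^1 m/s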